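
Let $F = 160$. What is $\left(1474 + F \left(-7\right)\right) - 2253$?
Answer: $-1899$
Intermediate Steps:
$\left(1474 + F \left(-7\right)\right) - 2253 = \left(1474 + 160 \left(-7\right)\right) - 2253 = \left(1474 - 1120\right) - 2253 = 354 - 2253 = -1899$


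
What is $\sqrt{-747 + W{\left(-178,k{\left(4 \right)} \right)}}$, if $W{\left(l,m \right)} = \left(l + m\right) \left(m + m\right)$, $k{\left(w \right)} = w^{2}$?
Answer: $3 i \sqrt{659} \approx 77.013 i$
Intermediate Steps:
$W{\left(l,m \right)} = 2 m \left(l + m\right)$ ($W{\left(l,m \right)} = \left(l + m\right) 2 m = 2 m \left(l + m\right)$)
$\sqrt{-747 + W{\left(-178,k{\left(4 \right)} \right)}} = \sqrt{-747 + 2 \cdot 4^{2} \left(-178 + 4^{2}\right)} = \sqrt{-747 + 2 \cdot 16 \left(-178 + 16\right)} = \sqrt{-747 + 2 \cdot 16 \left(-162\right)} = \sqrt{-747 - 5184} = \sqrt{-5931} = 3 i \sqrt{659}$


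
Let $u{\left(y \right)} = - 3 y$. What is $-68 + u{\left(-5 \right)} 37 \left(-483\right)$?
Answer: $-268133$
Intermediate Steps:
$-68 + u{\left(-5 \right)} 37 \left(-483\right) = -68 + \left(-3\right) \left(-5\right) 37 \left(-483\right) = -68 + 15 \cdot 37 \left(-483\right) = -68 + 555 \left(-483\right) = -68 - 268065 = -268133$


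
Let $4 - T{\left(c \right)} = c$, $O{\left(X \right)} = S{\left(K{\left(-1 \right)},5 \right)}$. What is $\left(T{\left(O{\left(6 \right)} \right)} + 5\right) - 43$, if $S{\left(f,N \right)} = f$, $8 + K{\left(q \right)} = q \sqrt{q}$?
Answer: $-26 + i \approx -26.0 + 1.0 i$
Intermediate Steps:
$K{\left(q \right)} = -8 + q^{\frac{3}{2}}$ ($K{\left(q \right)} = -8 + q \sqrt{q} = -8 + q^{\frac{3}{2}}$)
$O{\left(X \right)} = -8 - i$ ($O{\left(X \right)} = -8 + \left(-1\right)^{\frac{3}{2}} = -8 - i$)
$T{\left(c \right)} = 4 - c$
$\left(T{\left(O{\left(6 \right)} \right)} + 5\right) - 43 = \left(\left(4 - \left(-8 - i\right)\right) + 5\right) - 43 = \left(\left(4 + \left(8 + i\right)\right) + 5\right) - 43 = \left(\left(12 + i\right) + 5\right) - 43 = \left(17 + i\right) - 43 = -26 + i$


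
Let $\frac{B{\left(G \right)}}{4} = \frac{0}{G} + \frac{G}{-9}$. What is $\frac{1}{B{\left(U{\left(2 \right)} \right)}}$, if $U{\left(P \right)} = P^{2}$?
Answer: $- \frac{9}{16} \approx -0.5625$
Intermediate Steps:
$B{\left(G \right)} = - \frac{4 G}{9}$ ($B{\left(G \right)} = 4 \left(\frac{0}{G} + \frac{G}{-9}\right) = 4 \left(0 + G \left(- \frac{1}{9}\right)\right) = 4 \left(0 - \frac{G}{9}\right) = 4 \left(- \frac{G}{9}\right) = - \frac{4 G}{9}$)
$\frac{1}{B{\left(U{\left(2 \right)} \right)}} = \frac{1}{\left(- \frac{4}{9}\right) 2^{2}} = \frac{1}{\left(- \frac{4}{9}\right) 4} = \frac{1}{- \frac{16}{9}} = - \frac{9}{16}$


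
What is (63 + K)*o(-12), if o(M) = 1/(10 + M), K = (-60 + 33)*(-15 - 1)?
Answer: -495/2 ≈ -247.50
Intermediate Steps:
K = 432 (K = -27*(-16) = 432)
(63 + K)*o(-12) = (63 + 432)/(10 - 12) = 495/(-2) = 495*(-½) = -495/2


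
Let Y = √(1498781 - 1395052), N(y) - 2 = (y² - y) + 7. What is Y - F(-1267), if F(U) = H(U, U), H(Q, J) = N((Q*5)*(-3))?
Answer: -361171029 + √103729 ≈ -3.6117e+8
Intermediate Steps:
N(y) = 9 + y² - y (N(y) = 2 + ((y² - y) + 7) = 2 + (7 + y² - y) = 9 + y² - y)
H(Q, J) = 9 + 15*Q + 225*Q² (H(Q, J) = 9 + ((Q*5)*(-3))² - Q*5*(-3) = 9 + ((5*Q)*(-3))² - 5*Q*(-3) = 9 + (-15*Q)² - (-15)*Q = 9 + 225*Q² + 15*Q = 9 + 15*Q + 225*Q²)
F(U) = 9 + 15*U + 225*U²
Y = √103729 ≈ 322.07
Y - F(-1267) = √103729 - (9 + 15*(-1267) + 225*(-1267)²) = √103729 - (9 - 19005 + 225*1605289) = √103729 - (9 - 19005 + 361190025) = √103729 - 1*361171029 = √103729 - 361171029 = -361171029 + √103729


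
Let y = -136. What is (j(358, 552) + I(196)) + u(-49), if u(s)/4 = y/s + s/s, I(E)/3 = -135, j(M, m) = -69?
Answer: -22486/49 ≈ -458.90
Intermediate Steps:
I(E) = -405 (I(E) = 3*(-135) = -405)
u(s) = 4 - 544/s (u(s) = 4*(-136/s + s/s) = 4*(-136/s + 1) = 4*(1 - 136/s) = 4 - 544/s)
(j(358, 552) + I(196)) + u(-49) = (-69 - 405) + (4 - 544/(-49)) = -474 + (4 - 544*(-1/49)) = -474 + (4 + 544/49) = -474 + 740/49 = -22486/49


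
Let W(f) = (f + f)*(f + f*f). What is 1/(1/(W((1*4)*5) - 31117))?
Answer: -14317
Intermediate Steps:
W(f) = 2*f*(f + f²) (W(f) = (2*f)*(f + f²) = 2*f*(f + f²))
1/(1/(W((1*4)*5) - 31117)) = 1/(1/(2*((1*4)*5)²*(1 + (1*4)*5) - 31117)) = 1/(1/(2*(4*5)²*(1 + 4*5) - 31117)) = 1/(1/(2*20²*(1 + 20) - 31117)) = 1/(1/(2*400*21 - 31117)) = 1/(1/(16800 - 31117)) = 1/(1/(-14317)) = 1/(-1/14317) = -14317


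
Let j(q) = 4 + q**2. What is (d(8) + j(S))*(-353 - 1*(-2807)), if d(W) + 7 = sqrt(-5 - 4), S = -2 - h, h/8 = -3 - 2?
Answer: 3536214 + 7362*I ≈ 3.5362e+6 + 7362.0*I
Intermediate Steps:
h = -40 (h = 8*(-3 - 2) = 8*(-5) = -40)
S = 38 (S = -2 - 1*(-40) = -2 + 40 = 38)
d(W) = -7 + 3*I (d(W) = -7 + sqrt(-5 - 4) = -7 + sqrt(-9) = -7 + 3*I)
(d(8) + j(S))*(-353 - 1*(-2807)) = ((-7 + 3*I) + (4 + 38**2))*(-353 - 1*(-2807)) = ((-7 + 3*I) + (4 + 1444))*(-353 + 2807) = ((-7 + 3*I) + 1448)*2454 = (1441 + 3*I)*2454 = 3536214 + 7362*I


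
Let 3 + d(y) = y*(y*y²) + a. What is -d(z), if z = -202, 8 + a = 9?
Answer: -1664966414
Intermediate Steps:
a = 1 (a = -8 + 9 = 1)
d(y) = -2 + y⁴ (d(y) = -3 + (y*(y*y²) + 1) = -3 + (y*y³ + 1) = -3 + (y⁴ + 1) = -3 + (1 + y⁴) = -2 + y⁴)
-d(z) = -(-2 + (-202)⁴) = -(-2 + 1664966416) = -1*1664966414 = -1664966414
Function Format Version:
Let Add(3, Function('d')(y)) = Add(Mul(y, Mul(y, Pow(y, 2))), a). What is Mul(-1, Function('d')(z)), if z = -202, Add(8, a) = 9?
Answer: -1664966414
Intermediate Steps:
a = 1 (a = Add(-8, 9) = 1)
Function('d')(y) = Add(-2, Pow(y, 4)) (Function('d')(y) = Add(-3, Add(Mul(y, Mul(y, Pow(y, 2))), 1)) = Add(-3, Add(Mul(y, Pow(y, 3)), 1)) = Add(-3, Add(Pow(y, 4), 1)) = Add(-3, Add(1, Pow(y, 4))) = Add(-2, Pow(y, 4)))
Mul(-1, Function('d')(z)) = Mul(-1, Add(-2, Pow(-202, 4))) = Mul(-1, Add(-2, 1664966416)) = Mul(-1, 1664966414) = -1664966414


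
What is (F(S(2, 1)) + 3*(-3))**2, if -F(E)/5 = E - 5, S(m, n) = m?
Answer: 36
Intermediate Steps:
F(E) = 25 - 5*E (F(E) = -5*(E - 5) = -5*(-5 + E) = 25 - 5*E)
(F(S(2, 1)) + 3*(-3))**2 = ((25 - 5*2) + 3*(-3))**2 = ((25 - 10) - 9)**2 = (15 - 9)**2 = 6**2 = 36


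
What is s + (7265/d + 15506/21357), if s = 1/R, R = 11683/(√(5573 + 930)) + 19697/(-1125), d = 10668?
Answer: 185724795174267955321/131916797065457981892 + 2112328125*√6503/24317903673814 ≈ 1.4149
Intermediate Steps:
R = -19697/1125 + 1669*√6503/929 (R = 11683/(√6503) + 19697*(-1/1125) = 11683*(√6503/6503) - 19697/1125 = 1669*√6503/929 - 19697/1125 = -19697/1125 + 1669*√6503/929 ≈ 127.37)
s = 1/(-19697/1125 + 1669*√6503/929) ≈ 0.0078513
s + (7265/d + 15506/21357) = (20585827125/24317903673814 + 2112328125*√6503/24317903673814) + (7265/10668 + 15506/21357) = (20585827125/24317903673814 + 2112328125*√6503/24317903673814) + 15265553/10849356 = 185724795174267955321/131916797065457981892 + 2112328125*√6503/24317903673814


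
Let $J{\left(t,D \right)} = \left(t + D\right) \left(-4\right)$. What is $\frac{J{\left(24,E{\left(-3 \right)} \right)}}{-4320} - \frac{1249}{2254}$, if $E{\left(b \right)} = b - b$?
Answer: $- \frac{53951}{101430} \approx -0.5319$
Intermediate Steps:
$E{\left(b \right)} = 0$
$J{\left(t,D \right)} = - 4 D - 4 t$ ($J{\left(t,D \right)} = \left(D + t\right) \left(-4\right) = - 4 D - 4 t$)
$\frac{J{\left(24,E{\left(-3 \right)} \right)}}{-4320} - \frac{1249}{2254} = \frac{\left(-4\right) 0 - 96}{-4320} - \frac{1249}{2254} = \left(0 - 96\right) \left(- \frac{1}{4320}\right) - \frac{1249}{2254} = \left(-96\right) \left(- \frac{1}{4320}\right) - \frac{1249}{2254} = \frac{1}{45} - \frac{1249}{2254} = - \frac{53951}{101430}$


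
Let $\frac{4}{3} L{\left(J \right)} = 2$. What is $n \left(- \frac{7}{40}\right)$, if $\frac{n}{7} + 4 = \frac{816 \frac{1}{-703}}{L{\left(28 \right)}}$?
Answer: $\frac{41111}{7030} \approx 5.8479$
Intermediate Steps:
$L{\left(J \right)} = \frac{3}{2}$ ($L{\left(J \right)} = \frac{3}{4} \cdot 2 = \frac{3}{2}$)
$n = - \frac{23492}{703}$ ($n = -28 + 7 \frac{816 \frac{1}{-703}}{\frac{3}{2}} = -28 + 7 \cdot 816 \left(- \frac{1}{703}\right) \frac{2}{3} = -28 + 7 \left(\left(- \frac{816}{703}\right) \frac{2}{3}\right) = -28 + 7 \left(- \frac{544}{703}\right) = -28 - \frac{3808}{703} = - \frac{23492}{703} \approx -33.417$)
$n \left(- \frac{7}{40}\right) = - \frac{23492 \left(- \frac{7}{40}\right)}{703} = - \frac{23492 \left(\left(-7\right) \frac{1}{40}\right)}{703} = \left(- \frac{23492}{703}\right) \left(- \frac{7}{40}\right) = \frac{41111}{7030}$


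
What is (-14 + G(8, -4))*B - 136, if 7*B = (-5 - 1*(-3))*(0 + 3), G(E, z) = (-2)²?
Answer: -892/7 ≈ -127.43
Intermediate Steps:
G(E, z) = 4
B = -6/7 (B = ((-5 - 1*(-3))*(0 + 3))/7 = ((-5 + 3)*3)/7 = (-2*3)/7 = (⅐)*(-6) = -6/7 ≈ -0.85714)
(-14 + G(8, -4))*B - 136 = (-14 + 4)*(-6/7) - 136 = -10*(-6/7) - 136 = 60/7 - 136 = -892/7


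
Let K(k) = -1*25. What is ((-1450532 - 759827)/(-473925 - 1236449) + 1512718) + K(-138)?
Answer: 2587272987541/1710374 ≈ 1.5127e+6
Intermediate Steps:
K(k) = -25
((-1450532 - 759827)/(-473925 - 1236449) + 1512718) + K(-138) = ((-1450532 - 759827)/(-473925 - 1236449) + 1512718) - 25 = (-2210359/(-1710374) + 1512718) - 25 = (-2210359*(-1/1710374) + 1512718) - 25 = (2210359/1710374 + 1512718) - 25 = 2587315746891/1710374 - 25 = 2587272987541/1710374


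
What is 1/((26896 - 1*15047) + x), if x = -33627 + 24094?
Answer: 1/2316 ≈ 0.00043178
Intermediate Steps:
x = -9533
1/((26896 - 1*15047) + x) = 1/((26896 - 1*15047) - 9533) = 1/((26896 - 15047) - 9533) = 1/(11849 - 9533) = 1/2316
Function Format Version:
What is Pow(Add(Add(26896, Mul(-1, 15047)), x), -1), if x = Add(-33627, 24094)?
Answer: Rational(1, 2316) ≈ 0.00043178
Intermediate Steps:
x = -9533
Pow(Add(Add(26896, Mul(-1, 15047)), x), -1) = Pow(Add(Add(26896, Mul(-1, 15047)), -9533), -1) = Pow(Add(Add(26896, -15047), -9533), -1) = Pow(Add(11849, -9533), -1) = Pow(2316, -1) = Rational(1, 2316)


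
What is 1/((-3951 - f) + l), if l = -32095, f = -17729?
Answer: -1/18317 ≈ -5.4594e-5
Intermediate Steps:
1/((-3951 - f) + l) = 1/((-3951 - 1*(-17729)) - 32095) = 1/((-3951 + 17729) - 32095) = 1/(13778 - 32095) = 1/(-18317) = -1/18317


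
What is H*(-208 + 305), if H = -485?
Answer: -47045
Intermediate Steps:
H*(-208 + 305) = -485*(-208 + 305) = -485*97 = -47045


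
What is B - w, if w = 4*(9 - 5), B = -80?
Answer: -96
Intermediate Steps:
w = 16 (w = 4*4 = 16)
B - w = -80 - 1*16 = -80 - 16 = -96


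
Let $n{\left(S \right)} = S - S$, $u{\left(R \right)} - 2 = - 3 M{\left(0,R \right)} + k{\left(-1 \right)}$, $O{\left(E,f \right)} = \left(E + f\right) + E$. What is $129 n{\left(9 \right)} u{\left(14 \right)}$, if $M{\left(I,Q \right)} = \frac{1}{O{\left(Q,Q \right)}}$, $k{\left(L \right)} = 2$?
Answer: $0$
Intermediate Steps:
$O{\left(E,f \right)} = f + 2 E$
$M{\left(I,Q \right)} = \frac{1}{3 Q}$ ($M{\left(I,Q \right)} = \frac{1}{Q + 2 Q} = \frac{1}{3 Q}$)
$u{\left(R \right)} = 4 - \frac{1}{R}$ ($u{\left(R \right)} = 2 + \left(- 3 \frac{1}{3 R} + 2\right) = 2 + \left(- \frac{1}{R} + 2\right) = 2 + \left(2 - \frac{1}{R}\right) = 4 - \frac{1}{R}$)
$n{\left(S \right)} = 0$
$129 n{\left(9 \right)} u{\left(14 \right)} = 129 \cdot 0 \left(4 - \frac{1}{14}\right) = 0 \left(4 - \frac{1}{14}\right) = 0 \cdot \frac{55}{14} = 0$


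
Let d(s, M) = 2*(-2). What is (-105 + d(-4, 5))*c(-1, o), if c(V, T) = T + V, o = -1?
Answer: 218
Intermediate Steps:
d(s, M) = -4
(-105 + d(-4, 5))*c(-1, o) = (-105 - 4)*(-1 - 1) = -109*(-2) = 218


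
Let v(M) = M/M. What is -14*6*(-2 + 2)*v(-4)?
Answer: 0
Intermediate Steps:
v(M) = 1
-14*6*(-2 + 2)*v(-4) = -14*6*(-2 + 2) = -14*6*0 = -0 = -14*0 = 0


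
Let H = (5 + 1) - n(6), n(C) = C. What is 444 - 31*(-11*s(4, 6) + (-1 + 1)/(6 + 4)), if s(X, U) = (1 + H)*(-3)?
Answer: -579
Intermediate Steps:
H = 0 (H = (5 + 1) - 1*6 = 6 - 6 = 0)
s(X, U) = -3 (s(X, U) = (1 + 0)*(-3) = 1*(-3) = -3)
444 - 31*(-11*s(4, 6) + (-1 + 1)/(6 + 4)) = 444 - 31*(-11*(-3) + (-1 + 1)/(6 + 4)) = 444 - 31*(33 + 0/10) = 444 - 31*(33 + 0*(⅒)) = 444 - 31*(33 + 0) = 444 - 31*33 = 444 - 1023 = -579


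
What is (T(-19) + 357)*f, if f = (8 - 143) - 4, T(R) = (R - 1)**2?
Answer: -105223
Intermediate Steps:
T(R) = (-1 + R)**2
f = -139 (f = -135 - 4 = -139)
(T(-19) + 357)*f = ((-1 - 19)**2 + 357)*(-139) = ((-20)**2 + 357)*(-139) = (400 + 357)*(-139) = 757*(-139) = -105223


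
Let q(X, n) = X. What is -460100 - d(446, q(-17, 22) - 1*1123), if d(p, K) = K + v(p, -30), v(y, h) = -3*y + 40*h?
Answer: -456422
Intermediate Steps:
d(p, K) = -1200 + K - 3*p (d(p, K) = K + (-3*p + 40*(-30)) = K + (-3*p - 1200) = K + (-1200 - 3*p) = -1200 + K - 3*p)
-460100 - d(446, q(-17, 22) - 1*1123) = -460100 - (-1200 + (-17 - 1*1123) - 3*446) = -460100 - (-1200 + (-17 - 1123) - 1338) = -460100 - (-1200 - 1140 - 1338) = -460100 - 1*(-3678) = -460100 + 3678 = -456422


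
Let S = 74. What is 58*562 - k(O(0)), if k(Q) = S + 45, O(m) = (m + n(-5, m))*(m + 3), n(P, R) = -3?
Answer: 32477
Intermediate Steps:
O(m) = (-3 + m)*(3 + m) (O(m) = (m - 3)*(m + 3) = (-3 + m)*(3 + m))
k(Q) = 119 (k(Q) = 74 + 45 = 119)
58*562 - k(O(0)) = 58*562 - 1*119 = 32596 - 119 = 32477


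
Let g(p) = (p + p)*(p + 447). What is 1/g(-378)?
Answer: -1/52164 ≈ -1.9170e-5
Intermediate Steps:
g(p) = 2*p*(447 + p) (g(p) = (2*p)*(447 + p) = 2*p*(447 + p))
1/g(-378) = 1/(2*(-378)*(447 - 378)) = 1/(2*(-378)*69) = 1/(-52164) = -1/52164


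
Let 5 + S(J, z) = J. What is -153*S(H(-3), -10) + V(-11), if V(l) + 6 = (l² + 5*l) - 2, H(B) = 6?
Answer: -95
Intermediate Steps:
V(l) = -8 + l² + 5*l (V(l) = -6 + ((l² + 5*l) - 2) = -6 + (-2 + l² + 5*l) = -8 + l² + 5*l)
S(J, z) = -5 + J
-153*S(H(-3), -10) + V(-11) = -153*(-5 + 6) + (-8 + (-11)² + 5*(-11)) = -153*1 + (-8 + 121 - 55) = -153 + 58 = -95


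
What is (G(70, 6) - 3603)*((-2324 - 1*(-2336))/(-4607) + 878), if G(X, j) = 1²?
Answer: -14569852268/4607 ≈ -3.1625e+6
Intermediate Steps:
G(X, j) = 1
(G(70, 6) - 3603)*((-2324 - 1*(-2336))/(-4607) + 878) = (1 - 3603)*((-2324 - 1*(-2336))/(-4607) + 878) = -3602*((-2324 + 2336)*(-1/4607) + 878) = -3602*(12*(-1/4607) + 878) = -3602*(-12/4607 + 878) = -3602*4044934/4607 = -14569852268/4607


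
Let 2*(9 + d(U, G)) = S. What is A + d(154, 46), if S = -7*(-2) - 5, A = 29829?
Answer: 59649/2 ≈ 29825.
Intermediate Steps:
S = 9 (S = 14 - 5 = 9)
d(U, G) = -9/2 (d(U, G) = -9 + (½)*9 = -9 + 9/2 = -9/2)
A + d(154, 46) = 29829 - 9/2 = 59649/2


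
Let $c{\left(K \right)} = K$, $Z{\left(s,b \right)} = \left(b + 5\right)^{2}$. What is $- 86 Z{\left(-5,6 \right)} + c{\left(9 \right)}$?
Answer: $-10397$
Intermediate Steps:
$Z{\left(s,b \right)} = \left(5 + b\right)^{2}$
$- 86 Z{\left(-5,6 \right)} + c{\left(9 \right)} = - 86 \left(5 + 6\right)^{2} + 9 = - 86 \cdot 11^{2} + 9 = \left(-86\right) 121 + 9 = -10406 + 9 = -10397$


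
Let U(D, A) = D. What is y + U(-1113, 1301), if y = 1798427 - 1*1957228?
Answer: -159914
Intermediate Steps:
y = -158801 (y = 1798427 - 1957228 = -158801)
y + U(-1113, 1301) = -158801 - 1113 = -159914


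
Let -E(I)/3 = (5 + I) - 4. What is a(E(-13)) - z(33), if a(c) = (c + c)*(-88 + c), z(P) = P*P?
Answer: -4833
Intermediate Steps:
E(I) = -3 - 3*I (E(I) = -3*((5 + I) - 4) = -3*(1 + I) = -3 - 3*I)
z(P) = P**2
a(c) = 2*c*(-88 + c) (a(c) = (2*c)*(-88 + c) = 2*c*(-88 + c))
a(E(-13)) - z(33) = 2*(-3 - 3*(-13))*(-88 + (-3 - 3*(-13))) - 1*33**2 = 2*(-3 + 39)*(-88 + (-3 + 39)) - 1*1089 = 2*36*(-88 + 36) - 1089 = 2*36*(-52) - 1089 = -3744 - 1089 = -4833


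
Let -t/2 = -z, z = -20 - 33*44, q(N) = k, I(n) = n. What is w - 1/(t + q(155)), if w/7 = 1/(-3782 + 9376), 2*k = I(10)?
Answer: 26167/16440766 ≈ 0.0015916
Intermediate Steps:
k = 5 (k = (½)*10 = 5)
q(N) = 5
z = -1472 (z = -20 - 1452 = -1472)
w = 7/5594 (w = 7/(-3782 + 9376) = 7/5594 ≈ 0.0012513)
t = -2944 (t = -(-2)*(-1472) = -2*1472 = -2944)
w - 1/(t + q(155)) = 7/5594 - 1/(-2944 + 5) = 7/5594 - 1/(-2939) = 7/5594 - 1*(-1/2939) = 7/5594 + 1/2939 = 26167/16440766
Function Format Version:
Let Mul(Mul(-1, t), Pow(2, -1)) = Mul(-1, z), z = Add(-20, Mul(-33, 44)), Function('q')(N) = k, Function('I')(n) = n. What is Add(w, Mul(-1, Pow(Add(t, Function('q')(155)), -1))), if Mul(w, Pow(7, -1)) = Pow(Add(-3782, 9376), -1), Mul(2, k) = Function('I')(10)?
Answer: Rational(26167, 16440766) ≈ 0.0015916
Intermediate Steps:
k = 5 (k = Mul(Rational(1, 2), 10) = 5)
Function('q')(N) = 5
z = -1472 (z = Add(-20, -1452) = -1472)
w = Rational(7, 5594) (w = Mul(7, Pow(Add(-3782, 9376), -1)) = Mul(7, Pow(5594, -1)) = Mul(7, Rational(1, 5594)) = Rational(7, 5594) ≈ 0.0012513)
t = -2944 (t = Mul(-2, Mul(-1, -1472)) = Mul(-2, 1472) = -2944)
Add(w, Mul(-1, Pow(Add(t, Function('q')(155)), -1))) = Add(Rational(7, 5594), Mul(-1, Pow(Add(-2944, 5), -1))) = Add(Rational(7, 5594), Mul(-1, Pow(-2939, -1))) = Add(Rational(7, 5594), Mul(-1, Rational(-1, 2939))) = Add(Rational(7, 5594), Rational(1, 2939)) = Rational(26167, 16440766)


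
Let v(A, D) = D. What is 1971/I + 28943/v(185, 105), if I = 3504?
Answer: 464033/1680 ≈ 276.21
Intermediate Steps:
1971/I + 28943/v(185, 105) = 1971/3504 + 28943/105 = 1971*(1/3504) + 28943*(1/105) = 9/16 + 28943/105 = 464033/1680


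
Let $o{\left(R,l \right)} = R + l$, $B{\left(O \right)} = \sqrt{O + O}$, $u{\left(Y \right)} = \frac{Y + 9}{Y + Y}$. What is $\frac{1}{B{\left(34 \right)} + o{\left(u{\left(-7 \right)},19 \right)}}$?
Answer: $\frac{231}{3523} - \frac{49 \sqrt{17}}{7046} \approx 0.036896$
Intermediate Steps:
$u{\left(Y \right)} = \frac{9 + Y}{2 Y}$
$B{\left(O \right)} = \sqrt{2} \sqrt{O}$ ($B{\left(O \right)} = \sqrt{2 O} = \sqrt{2} \sqrt{O}$)
$\frac{1}{B{\left(34 \right)} + o{\left(u{\left(-7 \right)},19 \right)}} = \frac{1}{\sqrt{2} \sqrt{34} + \left(\frac{9 - 7}{2 \left(-7\right)} + 19\right)} = \frac{1}{2 \sqrt{17} + \left(\frac{1}{2} \left(- \frac{1}{7}\right) 2 + 19\right)} = \frac{1}{2 \sqrt{17} + \left(- \frac{1}{7} + 19\right)} = \frac{1}{2 \sqrt{17} + \frac{132}{7}} = \frac{1}{\frac{132}{7} + 2 \sqrt{17}}$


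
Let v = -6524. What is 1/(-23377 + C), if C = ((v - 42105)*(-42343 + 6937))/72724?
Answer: 36362/10844713 ≈ 0.0033530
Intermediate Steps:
C = 860879187/36362 (C = ((-6524 - 42105)*(-42343 + 6937))/72724 = -48629*(-35406)*(1/72724) = 1721758374*(1/72724) = 860879187/36362 ≈ 23675.)
1/(-23377 + C) = 1/(-23377 + 860879187/36362) = 1/(10844713/36362) = 36362/10844713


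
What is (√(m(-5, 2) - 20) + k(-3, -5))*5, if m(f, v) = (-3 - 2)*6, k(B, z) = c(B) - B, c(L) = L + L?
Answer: -15 + 25*I*√2 ≈ -15.0 + 35.355*I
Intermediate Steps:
c(L) = 2*L
k(B, z) = B (k(B, z) = 2*B - B = B)
m(f, v) = -30 (m(f, v) = -5*6 = -30)
(√(m(-5, 2) - 20) + k(-3, -5))*5 = (√(-30 - 20) - 3)*5 = (√(-50) - 3)*5 = (5*I*√2 - 3)*5 = (-3 + 5*I*√2)*5 = -15 + 25*I*√2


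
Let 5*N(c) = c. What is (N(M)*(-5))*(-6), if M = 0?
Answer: 0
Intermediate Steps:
N(c) = c/5
(N(M)*(-5))*(-6) = (((⅕)*0)*(-5))*(-6) = (0*(-5))*(-6) = 0*(-6) = 0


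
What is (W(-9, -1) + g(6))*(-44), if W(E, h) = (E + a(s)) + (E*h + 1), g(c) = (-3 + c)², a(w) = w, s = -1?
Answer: -396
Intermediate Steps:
W(E, h) = E + E*h (W(E, h) = (E - 1) + (E*h + 1) = (-1 + E) + (1 + E*h) = E + E*h)
(W(-9, -1) + g(6))*(-44) = (-9*(1 - 1) + (-3 + 6)²)*(-44) = (-9*0 + 3²)*(-44) = (0 + 9)*(-44) = 9*(-44) = -396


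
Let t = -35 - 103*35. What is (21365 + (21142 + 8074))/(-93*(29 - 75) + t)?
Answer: 50581/638 ≈ 79.281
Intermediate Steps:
t = -3640 (t = -35 - 3605 = -3640)
(21365 + (21142 + 8074))/(-93*(29 - 75) + t) = (21365 + (21142 + 8074))/(-93*(29 - 75) - 3640) = (21365 + 29216)/(-93*(-46) - 3640) = 50581/(4278 - 3640) = 50581/638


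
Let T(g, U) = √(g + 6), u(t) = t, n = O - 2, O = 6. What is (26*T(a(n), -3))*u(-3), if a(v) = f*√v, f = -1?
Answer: -156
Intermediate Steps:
n = 4 (n = 6 - 2 = 4)
a(v) = -√v
T(g, U) = √(6 + g)
(26*T(a(n), -3))*u(-3) = (26*√(6 - √4))*(-3) = (26*√(6 - 1*2))*(-3) = (26*√(6 - 2))*(-3) = (26*√4)*(-3) = (26*2)*(-3) = 52*(-3) = -156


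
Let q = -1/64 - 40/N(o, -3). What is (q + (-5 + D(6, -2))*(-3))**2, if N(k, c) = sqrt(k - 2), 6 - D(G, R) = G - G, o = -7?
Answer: (579 - 2560*I)**2/36864 ≈ -168.68 - 80.417*I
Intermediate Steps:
D(G, R) = 6 (D(G, R) = 6 - (G - G) = 6 - 1*0 = 6 + 0 = 6)
N(k, c) = sqrt(-2 + k)
q = -1/64 + 40*I/3 (q = -1/64 - 40/sqrt(-2 - 7) = -1*1/64 - 40*(-I/3) = -1/64 - 40*(-I/3) = -1/64 - (-40)*I/3 = -1/64 + 40*I/3 ≈ -0.015625 + 13.333*I)
(q + (-5 + D(6, -2))*(-3))**2 = ((-1/64 + 40*I/3) + (-5 + 6)*(-3))**2 = ((-1/64 + 40*I/3) + 1*(-3))**2 = ((-1/64 + 40*I/3) - 3)**2 = (-193/64 + 40*I/3)**2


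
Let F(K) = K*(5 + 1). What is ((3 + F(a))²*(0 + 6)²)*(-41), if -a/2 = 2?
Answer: -650916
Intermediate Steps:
a = -4 (a = -2*2 = -4)
F(K) = 6*K (F(K) = K*6 = 6*K)
((3 + F(a))²*(0 + 6)²)*(-41) = ((3 + 6*(-4))²*(0 + 6)²)*(-41) = ((3 - 24)²*6²)*(-41) = ((-21)²*36)*(-41) = (441*36)*(-41) = 15876*(-41) = -650916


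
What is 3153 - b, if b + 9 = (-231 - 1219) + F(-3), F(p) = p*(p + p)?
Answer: 4594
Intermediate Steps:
F(p) = 2*p² (F(p) = p*(2*p) = 2*p²)
b = -1441 (b = -9 + ((-231 - 1219) + 2*(-3)²) = -9 + (-1450 + 2*9) = -9 + (-1450 + 18) = -9 - 1432 = -1441)
3153 - b = 3153 - 1*(-1441) = 3153 + 1441 = 4594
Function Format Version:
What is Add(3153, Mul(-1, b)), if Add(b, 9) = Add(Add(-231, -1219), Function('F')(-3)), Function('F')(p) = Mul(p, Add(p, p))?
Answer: 4594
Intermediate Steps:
Function('F')(p) = Mul(2, Pow(p, 2)) (Function('F')(p) = Mul(p, Mul(2, p)) = Mul(2, Pow(p, 2)))
b = -1441 (b = Add(-9, Add(Add(-231, -1219), Mul(2, Pow(-3, 2)))) = Add(-9, Add(-1450, Mul(2, 9))) = Add(-9, Add(-1450, 18)) = Add(-9, -1432) = -1441)
Add(3153, Mul(-1, b)) = Add(3153, Mul(-1, -1441)) = Add(3153, 1441) = 4594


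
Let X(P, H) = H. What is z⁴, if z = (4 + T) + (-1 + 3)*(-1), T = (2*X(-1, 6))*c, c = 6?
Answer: 29986576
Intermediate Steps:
T = 72 (T = (2*6)*6 = 12*6 = 72)
z = 74 (z = (4 + 72) + (-1 + 3)*(-1) = 76 + 2*(-1) = 76 - 2 = 74)
z⁴ = 74⁴ = 29986576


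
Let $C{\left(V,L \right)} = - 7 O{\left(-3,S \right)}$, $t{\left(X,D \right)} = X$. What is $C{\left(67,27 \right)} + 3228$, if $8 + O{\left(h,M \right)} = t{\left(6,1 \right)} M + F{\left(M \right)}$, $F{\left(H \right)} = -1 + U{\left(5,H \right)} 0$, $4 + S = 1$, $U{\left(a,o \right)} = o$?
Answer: $3417$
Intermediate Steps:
$S = -3$ ($S = -4 + 1 = -3$)
$F{\left(H \right)} = -1$ ($F{\left(H \right)} = -1 + H 0 = -1 + 0 = -1$)
$O{\left(h,M \right)} = -9 + 6 M$ ($O{\left(h,M \right)} = -8 + \left(6 M - 1\right) = -8 + \left(-1 + 6 M\right) = -9 + 6 M$)
$C{\left(V,L \right)} = 189$ ($C{\left(V,L \right)} = - 7 \left(-9 + 6 \left(-3\right)\right) = - 7 \left(-9 - 18\right) = \left(-7\right) \left(-27\right) = 189$)
$C{\left(67,27 \right)} + 3228 = 189 + 3228 = 3417$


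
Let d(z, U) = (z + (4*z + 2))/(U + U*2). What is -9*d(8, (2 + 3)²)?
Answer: -126/25 ≈ -5.0400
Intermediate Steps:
d(z, U) = (2 + 5*z)/(3*U) (d(z, U) = (z + (2 + 4*z))/(U + 2*U) = (2 + 5*z)/((3*U)) = (2 + 5*z)*(1/(3*U)) = (2 + 5*z)/(3*U))
-9*d(8, (2 + 3)²) = -3*(2 + 5*8)/((2 + 3)²) = -3*(2 + 40)/(5²) = -3*42/25 = -9*14/25 = -126/25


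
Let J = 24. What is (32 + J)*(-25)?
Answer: -1400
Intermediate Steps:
(32 + J)*(-25) = (32 + 24)*(-25) = 56*(-25) = -1400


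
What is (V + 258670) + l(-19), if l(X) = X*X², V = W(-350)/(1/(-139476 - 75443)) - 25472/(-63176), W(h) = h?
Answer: 596013924701/7897 ≈ 7.5473e+7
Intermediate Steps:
V = 594025373234/7897 (V = -350/(1/(-139476 - 75443)) - 25472/(-63176) = -350/(1/(-214919)) - 25472*(-1/63176) = -350/(-1/214919) + 3184/7897 = -350*(-214919) + 3184/7897 = 75221650 + 3184/7897 = 594025373234/7897 ≈ 7.5222e+7)
l(X) = X³
(V + 258670) + l(-19) = (594025373234/7897 + 258670) + (-19)³ = 596068090224/7897 - 6859 = 596013924701/7897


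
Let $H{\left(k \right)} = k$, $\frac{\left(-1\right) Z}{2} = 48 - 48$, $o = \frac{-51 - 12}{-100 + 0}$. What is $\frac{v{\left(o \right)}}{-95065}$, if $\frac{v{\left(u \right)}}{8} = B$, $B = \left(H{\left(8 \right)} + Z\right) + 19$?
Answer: $- \frac{216}{95065} \approx -0.0022721$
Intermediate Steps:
$o = \frac{63}{100}$ ($o = - \frac{63}{-100} = \left(-63\right) \left(- \frac{1}{100}\right) = \frac{63}{100} \approx 0.63$)
$Z = 0$ ($Z = - 2 \left(48 - 48\right) = \left(-2\right) 0 = 0$)
$B = 27$ ($B = \left(8 + 0\right) + 19 = 8 + 19 = 27$)
$v{\left(u \right)} = 216$ ($v{\left(u \right)} = 8 \cdot 27 = 216$)
$\frac{v{\left(o \right)}}{-95065} = \frac{216}{-95065} = 216 \left(- \frac{1}{95065}\right) = - \frac{216}{95065}$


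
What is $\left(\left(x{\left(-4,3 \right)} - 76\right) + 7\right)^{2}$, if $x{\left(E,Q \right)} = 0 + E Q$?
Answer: $6561$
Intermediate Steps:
$x{\left(E,Q \right)} = E Q$
$\left(\left(x{\left(-4,3 \right)} - 76\right) + 7\right)^{2} = \left(\left(\left(-4\right) 3 - 76\right) + 7\right)^{2} = \left(\left(-12 - 76\right) + 7\right)^{2} = \left(-88 + 7\right)^{2} = \left(-81\right)^{2} = 6561$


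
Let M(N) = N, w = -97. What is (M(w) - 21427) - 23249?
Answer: -44773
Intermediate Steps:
(M(w) - 21427) - 23249 = (-97 - 21427) - 23249 = -21524 - 23249 = -44773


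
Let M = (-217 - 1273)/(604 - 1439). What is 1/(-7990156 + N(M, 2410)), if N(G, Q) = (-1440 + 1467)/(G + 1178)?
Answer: -197024/1574252491235 ≈ -1.2515e-7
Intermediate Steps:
M = 298/167 (M = -1490/(-835) = -1490*(-1/835) = 298/167 ≈ 1.7844)
N(G, Q) = 27/(1178 + G)
1/(-7990156 + N(M, 2410)) = 1/(-7990156 + 27/(1178 + 298/167)) = 1/(-7990156 + 27/(197024/167)) = 1/(-7990156 + 27*(167/197024)) = 1/(-7990156 + 4509/197024) = 1/(-1574252491235/197024) = -197024/1574252491235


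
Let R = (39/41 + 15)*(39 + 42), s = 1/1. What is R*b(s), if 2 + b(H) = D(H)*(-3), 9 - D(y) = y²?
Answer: -1377324/41 ≈ -33593.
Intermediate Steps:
D(y) = 9 - y²
s = 1
b(H) = -29 + 3*H² (b(H) = -2 + (9 - H²)*(-3) = -2 + (-27 + 3*H²) = -29 + 3*H²)
R = 52974/41 (R = (39*(1/41) + 15)*81 = (39/41 + 15)*81 = (654/41)*81 = 52974/41 ≈ 1292.0)
R*b(s) = 52974*(-29 + 3*1²)/41 = 52974*(-29 + 3*1)/41 = 52974*(-29 + 3)/41 = (52974/41)*(-26) = -1377324/41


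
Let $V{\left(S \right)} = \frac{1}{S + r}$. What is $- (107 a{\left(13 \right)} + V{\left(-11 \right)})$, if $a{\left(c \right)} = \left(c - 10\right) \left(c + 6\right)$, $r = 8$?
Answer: $- \frac{18296}{3} \approx -6098.7$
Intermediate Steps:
$a{\left(c \right)} = \left(-10 + c\right) \left(6 + c\right)$
$V{\left(S \right)} = \frac{1}{8 + S}$ ($V{\left(S \right)} = \frac{1}{S + 8} = \frac{1}{8 + S}$)
$- (107 a{\left(13 \right)} + V{\left(-11 \right)}) = - (107 \left(-60 + 13^{2} - 52\right) + \frac{1}{8 - 11}) = - (107 \left(-60 + 169 - 52\right) + \frac{1}{-3}) = - (107 \cdot 57 - \frac{1}{3}) = - (6099 - \frac{1}{3}) = \left(-1\right) \frac{18296}{3} = - \frac{18296}{3}$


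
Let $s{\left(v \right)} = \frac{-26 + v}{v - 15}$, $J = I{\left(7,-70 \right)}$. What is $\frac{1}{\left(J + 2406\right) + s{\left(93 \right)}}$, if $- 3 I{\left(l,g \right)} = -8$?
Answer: $\frac{78}{187943} \approx 0.00041502$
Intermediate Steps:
$I{\left(l,g \right)} = \frac{8}{3}$ ($I{\left(l,g \right)} = \left(- \frac{1}{3}\right) \left(-8\right) = \frac{8}{3}$)
$J = \frac{8}{3} \approx 2.6667$
$s{\left(v \right)} = \frac{-26 + v}{-15 + v}$
$\frac{1}{\left(J + 2406\right) + s{\left(93 \right)}} = \frac{1}{\left(\frac{8}{3} + 2406\right) + \frac{-26 + 93}{-15 + 93}} = \frac{1}{\frac{7226}{3} + \frac{1}{78} \cdot 67} = \frac{1}{\frac{7226}{3} + \frac{67}{78}} = \frac{1}{\frac{187943}{78}} = \frac{78}{187943}$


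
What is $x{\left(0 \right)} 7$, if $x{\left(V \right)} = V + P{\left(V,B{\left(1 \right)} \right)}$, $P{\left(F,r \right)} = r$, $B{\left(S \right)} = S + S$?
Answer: $14$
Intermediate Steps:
$B{\left(S \right)} = 2 S$
$x{\left(V \right)} = 2 + V$ ($x{\left(V \right)} = V + 2 \cdot 1 = V + 2 = 2 + V$)
$x{\left(0 \right)} 7 = \left(2 + 0\right) 7 = 2 \cdot 7 = 14$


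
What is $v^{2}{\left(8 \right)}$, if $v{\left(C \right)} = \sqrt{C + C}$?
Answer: $16$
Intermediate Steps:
$v{\left(C \right)} = \sqrt{2} \sqrt{C}$ ($v{\left(C \right)} = \sqrt{2 C} = \sqrt{2} \sqrt{C}$)
$v^{2}{\left(8 \right)} = \left(\sqrt{2} \sqrt{8}\right)^{2} = \left(\sqrt{2} \cdot 2 \sqrt{2}\right)^{2} = 4^{2} = 16$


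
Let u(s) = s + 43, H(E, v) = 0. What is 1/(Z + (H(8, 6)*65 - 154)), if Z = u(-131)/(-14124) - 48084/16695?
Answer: -595455/93411356 ≈ -0.0063745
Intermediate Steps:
u(s) = 43 + s
Z = -1711286/595455 (Z = (43 - 131)/(-14124) - 48084/16695 = -88*(-1/14124) - 48084*1/16695 = 2/321 - 16028/5565 = -1711286/595455 ≈ -2.8739)
1/(Z + (H(8, 6)*65 - 154)) = 1/(-1711286/595455 + (0*65 - 154)) = 1/(-1711286/595455 + (0 - 154)) = 1/(-1711286/595455 - 154) = 1/(-93411356/595455) = -595455/93411356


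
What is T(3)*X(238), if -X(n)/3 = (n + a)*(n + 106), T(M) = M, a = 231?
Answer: -1452024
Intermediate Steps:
X(n) = -3*(106 + n)*(231 + n) (X(n) = -3*(n + 231)*(n + 106) = -3*(231 + n)*(106 + n) = -3*(106 + n)*(231 + n))
T(3)*X(238) = 3*(-73458 - 1011*238 - 3*238²) = 3*(-73458 - 240618 - 3*56644) = 3*(-73458 - 240618 - 169932) = 3*(-484008) = -1452024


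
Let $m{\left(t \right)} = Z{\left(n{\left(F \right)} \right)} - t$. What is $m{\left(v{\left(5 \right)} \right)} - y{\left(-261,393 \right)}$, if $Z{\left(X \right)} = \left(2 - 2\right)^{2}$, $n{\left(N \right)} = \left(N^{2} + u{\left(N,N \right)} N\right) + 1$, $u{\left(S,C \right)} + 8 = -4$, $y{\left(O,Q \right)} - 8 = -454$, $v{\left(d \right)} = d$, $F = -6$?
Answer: $441$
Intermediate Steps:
$y{\left(O,Q \right)} = -446$ ($y{\left(O,Q \right)} = 8 - 454 = -446$)
$u{\left(S,C \right)} = -12$ ($u{\left(S,C \right)} = -8 - 4 = -12$)
$n{\left(N \right)} = 1 + N^{2} - 12 N$ ($n{\left(N \right)} = \left(N^{2} - 12 N\right) + 1 = 1 + N^{2} - 12 N$)
$Z{\left(X \right)} = 0$ ($Z{\left(X \right)} = 0^{2} = 0$)
$m{\left(t \right)} = - t$ ($m{\left(t \right)} = 0 - t = - t$)
$m{\left(v{\left(5 \right)} \right)} - y{\left(-261,393 \right)} = \left(-1\right) 5 - -446 = -5 + 446 = 441$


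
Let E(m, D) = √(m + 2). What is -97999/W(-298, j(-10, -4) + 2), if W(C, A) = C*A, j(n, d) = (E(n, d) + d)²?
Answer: 97999*I/(596*(5*I + 8*√2)) ≈ 5.3735 + 12.159*I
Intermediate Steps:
E(m, D) = √(2 + m)
j(n, d) = (d + √(2 + n))² (j(n, d) = (√(2 + n) + d)² = (d + √(2 + n))²)
W(C, A) = A*C
-97999/W(-298, j(-10, -4) + 2) = -97999*(-1/(298*((-4 + √(2 - 10))² + 2))) = -97999*(-1/(298*((-4 + √(-8))² + 2))) = -97999*(-1/(298*((-4 + 2*I*√2)² + 2))) = -97999*(-1/(298*(2 + (-4 + 2*I*√2)²))) = -97999/(-596 - 298*(-4 + 2*I*√2)²)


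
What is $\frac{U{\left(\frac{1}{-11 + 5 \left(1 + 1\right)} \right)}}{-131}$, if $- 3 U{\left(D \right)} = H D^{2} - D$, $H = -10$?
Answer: $- \frac{3}{131} \approx -0.022901$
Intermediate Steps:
$U{\left(D \right)} = \frac{D}{3} + \frac{10 D^{2}}{3}$ ($U{\left(D \right)} = - \frac{- 10 D^{2} - D}{3} = - \frac{- D - 10 D^{2}}{3} = \frac{D}{3} + \frac{10 D^{2}}{3}$)
$\frac{U{\left(\frac{1}{-11 + 5 \left(1 + 1\right)} \right)}}{-131} = \frac{\frac{1}{3} \frac{1}{-11 + 5 \left(1 + 1\right)} \left(1 + \frac{10}{-11 + 5 \left(1 + 1\right)}\right)}{-131} = \frac{1 + \frac{10}{-11 + 5 \cdot 2}}{3 \left(-11 + 5 \cdot 2\right)} \left(- \frac{1}{131}\right) = \frac{1 + \frac{10}{-11 + 10}}{3 \left(-11 + 10\right)} \left(- \frac{1}{131}\right) = \frac{1 + \frac{10}{-1}}{3 \left(-1\right)} \left(- \frac{1}{131}\right) = \frac{1}{3} \left(-1\right) \left(1 + 10 \left(-1\right)\right) \left(- \frac{1}{131}\right) = \frac{1}{3} \left(-1\right) \left(1 - 10\right) \left(- \frac{1}{131}\right) = \frac{1}{3} \left(-1\right) \left(-9\right) \left(- \frac{1}{131}\right) = 3 \left(- \frac{1}{131}\right) = - \frac{3}{131}$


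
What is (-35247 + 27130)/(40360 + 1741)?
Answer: -8117/42101 ≈ -0.19280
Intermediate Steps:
(-35247 + 27130)/(40360 + 1741) = -8117/42101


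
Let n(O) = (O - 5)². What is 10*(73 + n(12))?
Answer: 1220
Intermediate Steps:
n(O) = (-5 + O)²
10*(73 + n(12)) = 10*(73 + (-5 + 12)²) = 10*(73 + 7²) = 10*(73 + 49) = 10*122 = 1220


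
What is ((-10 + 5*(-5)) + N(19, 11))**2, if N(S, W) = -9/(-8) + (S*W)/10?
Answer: 269361/1600 ≈ 168.35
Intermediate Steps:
N(S, W) = 9/8 + S*W/10 (N(S, W) = -9*(-1/8) + (S*W)*(1/10) = 9/8 + S*W/10)
((-10 + 5*(-5)) + N(19, 11))**2 = ((-10 + 5*(-5)) + (9/8 + (1/10)*19*11))**2 = ((-10 - 25) + (9/8 + 209/10))**2 = (-35 + 881/40)**2 = (-519/40)**2 = 269361/1600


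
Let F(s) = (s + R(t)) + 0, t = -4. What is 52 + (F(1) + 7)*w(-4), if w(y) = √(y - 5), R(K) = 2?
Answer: 52 + 30*I ≈ 52.0 + 30.0*I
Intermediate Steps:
F(s) = 2 + s (F(s) = (s + 2) + 0 = (2 + s) + 0 = 2 + s)
w(y) = √(-5 + y)
52 + (F(1) + 7)*w(-4) = 52 + ((2 + 1) + 7)*√(-5 - 4) = 52 + (3 + 7)*√(-9) = 52 + 10*(3*I) = 52 + 30*I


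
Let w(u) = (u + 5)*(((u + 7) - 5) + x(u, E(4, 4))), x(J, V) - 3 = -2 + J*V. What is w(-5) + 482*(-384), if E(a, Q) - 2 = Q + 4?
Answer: -185088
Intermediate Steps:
E(a, Q) = 6 + Q (E(a, Q) = 2 + (Q + 4) = 2 + (4 + Q) = 6 + Q)
x(J, V) = 1 + J*V (x(J, V) = 3 + (-2 + J*V) = 1 + J*V)
w(u) = (3 + 11*u)*(5 + u) (w(u) = (u + 5)*(((u + 7) - 5) + (1 + u*(6 + 4))) = (5 + u)*(((7 + u) - 5) + (1 + u*10)) = (5 + u)*((2 + u) + (1 + 10*u)) = (5 + u)*(3 + 11*u) = (3 + 11*u)*(5 + u))
w(-5) + 482*(-384) = (15 + 11*(-5)² + 58*(-5)) + 482*(-384) = (15 + 11*25 - 290) - 185088 = (15 + 275 - 290) - 185088 = 0 - 185088 = -185088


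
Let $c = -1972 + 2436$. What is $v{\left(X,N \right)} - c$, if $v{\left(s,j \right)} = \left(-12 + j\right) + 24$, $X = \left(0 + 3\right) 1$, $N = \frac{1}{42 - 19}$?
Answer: $- \frac{10395}{23} \approx -451.96$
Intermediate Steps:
$N = \frac{1}{23} \approx 0.043478$
$X = 3$ ($X = 3 \cdot 1 = 3$)
$v{\left(s,j \right)} = 12 + j$
$c = 464$
$v{\left(X,N \right)} - c = \left(12 + \frac{1}{23}\right) - 464 = \frac{277}{23} - 464 = - \frac{10395}{23}$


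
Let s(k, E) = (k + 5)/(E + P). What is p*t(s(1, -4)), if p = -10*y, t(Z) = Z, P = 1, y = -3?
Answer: -60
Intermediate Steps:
s(k, E) = (5 + k)/(1 + E) (s(k, E) = (k + 5)/(E + 1) = (5 + k)/(1 + E))
p = 30 (p = -10*(-3) = 30)
p*t(s(1, -4)) = 30*((5 + 1)/(1 - 4)) = 30*(6/(-3)) = 30*(-1/3*6) = 30*(-2) = -60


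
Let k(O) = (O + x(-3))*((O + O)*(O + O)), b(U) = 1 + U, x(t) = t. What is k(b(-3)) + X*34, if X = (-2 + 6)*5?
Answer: 600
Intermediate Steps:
X = 20 (X = 4*5 = 20)
k(O) = 4*O²*(-3 + O) (k(O) = (O - 3)*((O + O)*(O + O)) = (-3 + O)*((2*O)*(2*O)) = (-3 + O)*(4*O²) = 4*O²*(-3 + O))
k(b(-3)) + X*34 = 4*(1 - 3)²*(-3 + (1 - 3)) + 20*34 = 4*(-2)²*(-3 - 2) + 680 = 4*4*(-5) + 680 = -80 + 680 = 600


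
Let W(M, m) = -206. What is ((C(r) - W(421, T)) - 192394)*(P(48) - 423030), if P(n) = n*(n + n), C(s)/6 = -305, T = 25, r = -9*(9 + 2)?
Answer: 81181399596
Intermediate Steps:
r = -99 (r = -9*11 = -99)
C(s) = -1830 (C(s) = 6*(-305) = -1830)
P(n) = 2*n**2 (P(n) = n*(2*n) = 2*n**2)
((C(r) - W(421, T)) - 192394)*(P(48) - 423030) = ((-1830 - 1*(-206)) - 192394)*(2*48**2 - 423030) = ((-1830 + 206) - 192394)*(2*2304 - 423030) = (-1624 - 192394)*(4608 - 423030) = -194018*(-418422) = 81181399596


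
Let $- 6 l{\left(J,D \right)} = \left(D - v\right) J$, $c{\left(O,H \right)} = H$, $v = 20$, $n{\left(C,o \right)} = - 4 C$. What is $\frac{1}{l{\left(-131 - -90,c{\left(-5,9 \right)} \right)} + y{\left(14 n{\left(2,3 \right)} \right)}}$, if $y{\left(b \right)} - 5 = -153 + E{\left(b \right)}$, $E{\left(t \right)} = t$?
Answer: $- \frac{6}{2011} \approx -0.0029836$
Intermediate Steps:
$l{\left(J,D \right)} = - \frac{J \left(-20 + D\right)}{6}$ ($l{\left(J,D \right)} = - \frac{\left(D - 20\right) J}{6} = - \frac{\left(-20 + D\right) J}{6} = - \frac{J \left(-20 + D\right)}{6}$)
$y{\left(b \right)} = -148 + b$ ($y{\left(b \right)} = 5 + \left(-153 + b\right) = -148 + b$)
$\frac{1}{l{\left(-131 - -90,c{\left(-5,9 \right)} \right)} + y{\left(14 n{\left(2,3 \right)} \right)}} = \frac{1}{\frac{\left(-131 - -90\right) \left(20 - 9\right)}{6} - \left(148 - 14 \left(\left(-4\right) 2\right)\right)} = \frac{1}{\frac{\left(-131 + 90\right) \left(20 - 9\right)}{6} + \left(-148 + 14 \left(-8\right)\right)} = \frac{1}{\frac{1}{6} \left(-41\right) 11 - 260} = \frac{1}{- \frac{451}{6} - 260} = \frac{1}{- \frac{2011}{6}} = - \frac{6}{2011}$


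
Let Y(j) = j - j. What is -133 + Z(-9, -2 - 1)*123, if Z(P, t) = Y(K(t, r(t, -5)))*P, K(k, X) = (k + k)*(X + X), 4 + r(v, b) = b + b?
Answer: -133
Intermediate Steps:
r(v, b) = -4 + 2*b (r(v, b) = -4 + (b + b) = -4 + 2*b)
K(k, X) = 4*X*k (K(k, X) = (2*k)*(2*X) = 4*X*k)
Y(j) = 0
Z(P, t) = 0 (Z(P, t) = 0*P = 0)
-133 + Z(-9, -2 - 1)*123 = -133 + 0*123 = -133 + 0 = -133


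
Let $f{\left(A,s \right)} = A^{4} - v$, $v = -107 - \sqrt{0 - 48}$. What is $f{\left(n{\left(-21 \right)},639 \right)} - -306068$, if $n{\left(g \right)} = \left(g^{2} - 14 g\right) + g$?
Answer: $259892267791 + 4 i \sqrt{3} \approx 2.5989 \cdot 10^{11} + 6.9282 i$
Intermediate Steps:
$v = -107 - 4 i \sqrt{3}$ ($v = -107 - \sqrt{-48} = -107 - 4 i \sqrt{3} \approx -107.0 - 6.9282 i$)
$n{\left(g \right)} = g^{2} - 13 g$
$f{\left(A,s \right)} = 107 + A^{4} + 4 i \sqrt{3}$ ($f{\left(A,s \right)} = A^{4} - \left(-107 - 4 i \sqrt{3}\right) = A^{4} + \left(107 + 4 i \sqrt{3}\right) = 107 + A^{4} + 4 i \sqrt{3}$)
$f{\left(n{\left(-21 \right)},639 \right)} - -306068 = \left(107 + \left(- 21 \left(-13 - 21\right)\right)^{4} + 4 i \sqrt{3}\right) - -306068 = \left(107 + \left(\left(-21\right) \left(-34\right)\right)^{4} + 4 i \sqrt{3}\right) + 306068 = \left(107 + 714^{4} + 4 i \sqrt{3}\right) + 306068 = \left(107 + 259891961616 + 4 i \sqrt{3}\right) + 306068 = \left(259891961723 + 4 i \sqrt{3}\right) + 306068 = 259892267791 + 4 i \sqrt{3}$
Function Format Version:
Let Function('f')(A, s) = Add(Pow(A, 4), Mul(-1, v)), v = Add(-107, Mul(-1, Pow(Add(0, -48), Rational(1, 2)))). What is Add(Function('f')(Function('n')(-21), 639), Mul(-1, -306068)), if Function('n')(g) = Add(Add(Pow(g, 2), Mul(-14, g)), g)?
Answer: Add(259892267791, Mul(4, I, Pow(3, Rational(1, 2)))) ≈ Add(2.5989e+11, Mul(6.9282, I))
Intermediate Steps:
v = Add(-107, Mul(-4, I, Pow(3, Rational(1, 2)))) (v = Add(-107, Mul(-1, Pow(-48, Rational(1, 2)))) = Add(-107, Mul(-1, Mul(4, I, Pow(3, Rational(1, 2))))) = Add(-107, Mul(-4, I, Pow(3, Rational(1, 2)))) ≈ Add(-107.00, Mul(-6.9282, I)))
Function('n')(g) = Add(Pow(g, 2), Mul(-13, g))
Function('f')(A, s) = Add(107, Pow(A, 4), Mul(4, I, Pow(3, Rational(1, 2)))) (Function('f')(A, s) = Add(Pow(A, 4), Mul(-1, Add(-107, Mul(-4, I, Pow(3, Rational(1, 2)))))) = Add(Pow(A, 4), Add(107, Mul(4, I, Pow(3, Rational(1, 2))))) = Add(107, Pow(A, 4), Mul(4, I, Pow(3, Rational(1, 2)))))
Add(Function('f')(Function('n')(-21), 639), Mul(-1, -306068)) = Add(Add(107, Pow(Mul(-21, Add(-13, -21)), 4), Mul(4, I, Pow(3, Rational(1, 2)))), Mul(-1, -306068)) = Add(Add(107, Pow(Mul(-21, -34), 4), Mul(4, I, Pow(3, Rational(1, 2)))), 306068) = Add(Add(107, Pow(714, 4), Mul(4, I, Pow(3, Rational(1, 2)))), 306068) = Add(Add(107, 259891961616, Mul(4, I, Pow(3, Rational(1, 2)))), 306068) = Add(Add(259891961723, Mul(4, I, Pow(3, Rational(1, 2)))), 306068) = Add(259892267791, Mul(4, I, Pow(3, Rational(1, 2))))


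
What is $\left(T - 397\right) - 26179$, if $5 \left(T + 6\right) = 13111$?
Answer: $- \frac{119799}{5} \approx -23960.0$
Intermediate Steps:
$T = \frac{13081}{5}$ ($T = -6 + \frac{1}{5} \cdot 13111 = -6 + \frac{13111}{5} = \frac{13081}{5} \approx 2616.2$)
$\left(T - 397\right) - 26179 = \left(\frac{13081}{5} - 397\right) - 26179 = \frac{11096}{5} - 26179 = - \frac{119799}{5}$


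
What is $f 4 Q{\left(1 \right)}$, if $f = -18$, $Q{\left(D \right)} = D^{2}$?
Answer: $-72$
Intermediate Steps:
$f 4 Q{\left(1 \right)} = \left(-18\right) 4 \cdot 1^{2} = \left(-72\right) 1 = -72$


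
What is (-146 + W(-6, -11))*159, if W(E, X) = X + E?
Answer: -25917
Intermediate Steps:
W(E, X) = E + X
(-146 + W(-6, -11))*159 = (-146 + (-6 - 11))*159 = (-146 - 17)*159 = -163*159 = -25917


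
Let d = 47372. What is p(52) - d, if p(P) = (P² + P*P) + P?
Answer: -41912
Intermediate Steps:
p(P) = P + 2*P² (p(P) = (P² + P²) + P = 2*P² + P = P + 2*P²)
p(52) - d = 52*(1 + 2*52) - 1*47372 = 52*(1 + 104) - 47372 = 52*105 - 47372 = 5460 - 47372 = -41912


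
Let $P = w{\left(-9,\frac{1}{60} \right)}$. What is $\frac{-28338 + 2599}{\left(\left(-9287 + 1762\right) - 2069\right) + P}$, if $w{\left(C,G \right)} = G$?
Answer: $\frac{1544340}{575639} \approx 2.6828$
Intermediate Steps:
$P = \frac{1}{60} \approx 0.016667$
$\frac{-28338 + 2599}{\left(\left(-9287 + 1762\right) - 2069\right) + P} = \frac{-28338 + 2599}{\left(\left(-9287 + 1762\right) - 2069\right) + \frac{1}{60}} = - \frac{25739}{\left(-7525 - 2069\right) + \frac{1}{60}} = - \frac{25739}{-9594 + \frac{1}{60}} = - \frac{25739}{- \frac{575639}{60}} = \left(-25739\right) \left(- \frac{60}{575639}\right) = \frac{1544340}{575639}$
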